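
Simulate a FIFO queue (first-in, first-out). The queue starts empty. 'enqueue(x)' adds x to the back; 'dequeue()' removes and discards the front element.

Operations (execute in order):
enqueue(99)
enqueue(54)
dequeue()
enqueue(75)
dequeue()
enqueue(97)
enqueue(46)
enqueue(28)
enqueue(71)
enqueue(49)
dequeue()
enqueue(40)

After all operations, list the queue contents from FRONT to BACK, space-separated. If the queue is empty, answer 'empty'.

enqueue(99): [99]
enqueue(54): [99, 54]
dequeue(): [54]
enqueue(75): [54, 75]
dequeue(): [75]
enqueue(97): [75, 97]
enqueue(46): [75, 97, 46]
enqueue(28): [75, 97, 46, 28]
enqueue(71): [75, 97, 46, 28, 71]
enqueue(49): [75, 97, 46, 28, 71, 49]
dequeue(): [97, 46, 28, 71, 49]
enqueue(40): [97, 46, 28, 71, 49, 40]

Answer: 97 46 28 71 49 40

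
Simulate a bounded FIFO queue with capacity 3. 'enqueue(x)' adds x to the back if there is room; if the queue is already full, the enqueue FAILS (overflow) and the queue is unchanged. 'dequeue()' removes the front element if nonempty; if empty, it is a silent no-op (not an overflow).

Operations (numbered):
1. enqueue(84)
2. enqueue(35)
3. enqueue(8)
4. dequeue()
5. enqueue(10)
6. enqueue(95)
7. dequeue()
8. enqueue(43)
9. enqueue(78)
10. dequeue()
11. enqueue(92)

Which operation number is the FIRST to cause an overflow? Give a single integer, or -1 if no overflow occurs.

Answer: 6

Derivation:
1. enqueue(84): size=1
2. enqueue(35): size=2
3. enqueue(8): size=3
4. dequeue(): size=2
5. enqueue(10): size=3
6. enqueue(95): size=3=cap → OVERFLOW (fail)
7. dequeue(): size=2
8. enqueue(43): size=3
9. enqueue(78): size=3=cap → OVERFLOW (fail)
10. dequeue(): size=2
11. enqueue(92): size=3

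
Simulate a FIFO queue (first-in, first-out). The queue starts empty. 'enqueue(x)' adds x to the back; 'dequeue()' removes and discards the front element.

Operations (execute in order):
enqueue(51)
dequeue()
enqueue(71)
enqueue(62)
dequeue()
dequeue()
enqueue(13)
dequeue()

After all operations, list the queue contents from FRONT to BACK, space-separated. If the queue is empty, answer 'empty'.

Answer: empty

Derivation:
enqueue(51): [51]
dequeue(): []
enqueue(71): [71]
enqueue(62): [71, 62]
dequeue(): [62]
dequeue(): []
enqueue(13): [13]
dequeue(): []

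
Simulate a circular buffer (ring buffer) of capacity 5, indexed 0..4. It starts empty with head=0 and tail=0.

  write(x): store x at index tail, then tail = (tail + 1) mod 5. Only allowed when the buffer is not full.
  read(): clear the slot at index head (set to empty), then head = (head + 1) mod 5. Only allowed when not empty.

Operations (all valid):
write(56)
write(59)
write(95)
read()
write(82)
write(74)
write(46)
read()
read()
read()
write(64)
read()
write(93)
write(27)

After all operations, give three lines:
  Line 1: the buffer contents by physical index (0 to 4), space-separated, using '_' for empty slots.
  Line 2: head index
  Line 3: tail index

write(56): buf=[56 _ _ _ _], head=0, tail=1, size=1
write(59): buf=[56 59 _ _ _], head=0, tail=2, size=2
write(95): buf=[56 59 95 _ _], head=0, tail=3, size=3
read(): buf=[_ 59 95 _ _], head=1, tail=3, size=2
write(82): buf=[_ 59 95 82 _], head=1, tail=4, size=3
write(74): buf=[_ 59 95 82 74], head=1, tail=0, size=4
write(46): buf=[46 59 95 82 74], head=1, tail=1, size=5
read(): buf=[46 _ 95 82 74], head=2, tail=1, size=4
read(): buf=[46 _ _ 82 74], head=3, tail=1, size=3
read(): buf=[46 _ _ _ 74], head=4, tail=1, size=2
write(64): buf=[46 64 _ _ 74], head=4, tail=2, size=3
read(): buf=[46 64 _ _ _], head=0, tail=2, size=2
write(93): buf=[46 64 93 _ _], head=0, tail=3, size=3
write(27): buf=[46 64 93 27 _], head=0, tail=4, size=4

Answer: 46 64 93 27 _
0
4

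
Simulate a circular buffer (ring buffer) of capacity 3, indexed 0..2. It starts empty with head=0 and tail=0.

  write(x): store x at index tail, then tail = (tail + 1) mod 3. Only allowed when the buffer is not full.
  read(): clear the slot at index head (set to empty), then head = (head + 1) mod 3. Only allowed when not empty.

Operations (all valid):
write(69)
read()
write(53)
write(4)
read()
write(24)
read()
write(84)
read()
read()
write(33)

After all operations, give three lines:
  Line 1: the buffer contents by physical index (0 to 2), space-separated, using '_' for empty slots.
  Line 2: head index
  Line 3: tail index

write(69): buf=[69 _ _], head=0, tail=1, size=1
read(): buf=[_ _ _], head=1, tail=1, size=0
write(53): buf=[_ 53 _], head=1, tail=2, size=1
write(4): buf=[_ 53 4], head=1, tail=0, size=2
read(): buf=[_ _ 4], head=2, tail=0, size=1
write(24): buf=[24 _ 4], head=2, tail=1, size=2
read(): buf=[24 _ _], head=0, tail=1, size=1
write(84): buf=[24 84 _], head=0, tail=2, size=2
read(): buf=[_ 84 _], head=1, tail=2, size=1
read(): buf=[_ _ _], head=2, tail=2, size=0
write(33): buf=[_ _ 33], head=2, tail=0, size=1

Answer: _ _ 33
2
0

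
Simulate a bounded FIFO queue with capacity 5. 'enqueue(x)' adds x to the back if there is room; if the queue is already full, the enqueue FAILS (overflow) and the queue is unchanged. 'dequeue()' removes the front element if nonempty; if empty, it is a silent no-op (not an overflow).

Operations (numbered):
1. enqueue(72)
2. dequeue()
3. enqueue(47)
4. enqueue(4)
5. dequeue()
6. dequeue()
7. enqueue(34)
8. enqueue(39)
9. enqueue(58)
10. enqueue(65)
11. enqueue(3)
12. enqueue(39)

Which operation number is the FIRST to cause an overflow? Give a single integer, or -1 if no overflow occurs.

Answer: 12

Derivation:
1. enqueue(72): size=1
2. dequeue(): size=0
3. enqueue(47): size=1
4. enqueue(4): size=2
5. dequeue(): size=1
6. dequeue(): size=0
7. enqueue(34): size=1
8. enqueue(39): size=2
9. enqueue(58): size=3
10. enqueue(65): size=4
11. enqueue(3): size=5
12. enqueue(39): size=5=cap → OVERFLOW (fail)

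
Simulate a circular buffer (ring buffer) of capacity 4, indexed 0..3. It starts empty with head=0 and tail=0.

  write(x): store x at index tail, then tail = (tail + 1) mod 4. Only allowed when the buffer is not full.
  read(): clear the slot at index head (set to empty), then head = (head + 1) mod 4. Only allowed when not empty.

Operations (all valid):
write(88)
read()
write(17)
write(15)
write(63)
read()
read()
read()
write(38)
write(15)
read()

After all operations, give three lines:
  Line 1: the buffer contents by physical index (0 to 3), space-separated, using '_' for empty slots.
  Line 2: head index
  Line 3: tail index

write(88): buf=[88 _ _ _], head=0, tail=1, size=1
read(): buf=[_ _ _ _], head=1, tail=1, size=0
write(17): buf=[_ 17 _ _], head=1, tail=2, size=1
write(15): buf=[_ 17 15 _], head=1, tail=3, size=2
write(63): buf=[_ 17 15 63], head=1, tail=0, size=3
read(): buf=[_ _ 15 63], head=2, tail=0, size=2
read(): buf=[_ _ _ 63], head=3, tail=0, size=1
read(): buf=[_ _ _ _], head=0, tail=0, size=0
write(38): buf=[38 _ _ _], head=0, tail=1, size=1
write(15): buf=[38 15 _ _], head=0, tail=2, size=2
read(): buf=[_ 15 _ _], head=1, tail=2, size=1

Answer: _ 15 _ _
1
2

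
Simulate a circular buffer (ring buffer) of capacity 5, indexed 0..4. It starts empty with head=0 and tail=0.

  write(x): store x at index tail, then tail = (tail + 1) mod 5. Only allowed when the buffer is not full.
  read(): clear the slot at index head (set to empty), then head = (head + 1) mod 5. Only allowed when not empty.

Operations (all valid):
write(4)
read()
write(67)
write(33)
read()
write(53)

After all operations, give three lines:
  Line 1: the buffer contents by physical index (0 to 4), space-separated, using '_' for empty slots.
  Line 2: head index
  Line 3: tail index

Answer: _ _ 33 53 _
2
4

Derivation:
write(4): buf=[4 _ _ _ _], head=0, tail=1, size=1
read(): buf=[_ _ _ _ _], head=1, tail=1, size=0
write(67): buf=[_ 67 _ _ _], head=1, tail=2, size=1
write(33): buf=[_ 67 33 _ _], head=1, tail=3, size=2
read(): buf=[_ _ 33 _ _], head=2, tail=3, size=1
write(53): buf=[_ _ 33 53 _], head=2, tail=4, size=2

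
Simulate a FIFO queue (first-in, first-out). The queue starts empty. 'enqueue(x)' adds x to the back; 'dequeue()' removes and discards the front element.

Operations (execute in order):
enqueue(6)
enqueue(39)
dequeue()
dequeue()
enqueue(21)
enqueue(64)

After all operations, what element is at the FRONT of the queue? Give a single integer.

Answer: 21

Derivation:
enqueue(6): queue = [6]
enqueue(39): queue = [6, 39]
dequeue(): queue = [39]
dequeue(): queue = []
enqueue(21): queue = [21]
enqueue(64): queue = [21, 64]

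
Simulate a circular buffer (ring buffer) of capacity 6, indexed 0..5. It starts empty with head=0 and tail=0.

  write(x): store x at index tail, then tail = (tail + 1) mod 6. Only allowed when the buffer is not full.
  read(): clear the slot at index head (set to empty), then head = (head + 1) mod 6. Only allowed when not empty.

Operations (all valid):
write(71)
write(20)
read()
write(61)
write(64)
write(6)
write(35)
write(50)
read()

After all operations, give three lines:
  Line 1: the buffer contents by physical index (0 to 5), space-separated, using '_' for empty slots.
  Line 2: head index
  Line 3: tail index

Answer: 50 _ 61 64 6 35
2
1

Derivation:
write(71): buf=[71 _ _ _ _ _], head=0, tail=1, size=1
write(20): buf=[71 20 _ _ _ _], head=0, tail=2, size=2
read(): buf=[_ 20 _ _ _ _], head=1, tail=2, size=1
write(61): buf=[_ 20 61 _ _ _], head=1, tail=3, size=2
write(64): buf=[_ 20 61 64 _ _], head=1, tail=4, size=3
write(6): buf=[_ 20 61 64 6 _], head=1, tail=5, size=4
write(35): buf=[_ 20 61 64 6 35], head=1, tail=0, size=5
write(50): buf=[50 20 61 64 6 35], head=1, tail=1, size=6
read(): buf=[50 _ 61 64 6 35], head=2, tail=1, size=5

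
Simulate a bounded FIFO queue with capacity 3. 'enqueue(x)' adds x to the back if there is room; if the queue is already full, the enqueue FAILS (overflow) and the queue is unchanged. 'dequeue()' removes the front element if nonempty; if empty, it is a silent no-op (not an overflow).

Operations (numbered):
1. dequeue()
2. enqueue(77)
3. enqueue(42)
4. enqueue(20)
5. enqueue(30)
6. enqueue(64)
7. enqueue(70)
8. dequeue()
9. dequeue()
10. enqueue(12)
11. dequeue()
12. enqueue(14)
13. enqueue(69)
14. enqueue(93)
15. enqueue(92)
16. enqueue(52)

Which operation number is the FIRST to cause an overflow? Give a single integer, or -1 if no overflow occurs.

1. dequeue(): empty, no-op, size=0
2. enqueue(77): size=1
3. enqueue(42): size=2
4. enqueue(20): size=3
5. enqueue(30): size=3=cap → OVERFLOW (fail)
6. enqueue(64): size=3=cap → OVERFLOW (fail)
7. enqueue(70): size=3=cap → OVERFLOW (fail)
8. dequeue(): size=2
9. dequeue(): size=1
10. enqueue(12): size=2
11. dequeue(): size=1
12. enqueue(14): size=2
13. enqueue(69): size=3
14. enqueue(93): size=3=cap → OVERFLOW (fail)
15. enqueue(92): size=3=cap → OVERFLOW (fail)
16. enqueue(52): size=3=cap → OVERFLOW (fail)

Answer: 5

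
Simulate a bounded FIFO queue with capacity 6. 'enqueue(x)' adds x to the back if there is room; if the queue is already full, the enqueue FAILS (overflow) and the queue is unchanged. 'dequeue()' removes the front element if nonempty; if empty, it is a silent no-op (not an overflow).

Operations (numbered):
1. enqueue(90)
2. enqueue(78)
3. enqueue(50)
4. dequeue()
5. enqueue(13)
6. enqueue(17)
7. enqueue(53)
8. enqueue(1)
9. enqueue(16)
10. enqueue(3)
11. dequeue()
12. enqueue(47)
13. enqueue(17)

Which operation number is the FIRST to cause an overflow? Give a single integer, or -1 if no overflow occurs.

Answer: 9

Derivation:
1. enqueue(90): size=1
2. enqueue(78): size=2
3. enqueue(50): size=3
4. dequeue(): size=2
5. enqueue(13): size=3
6. enqueue(17): size=4
7. enqueue(53): size=5
8. enqueue(1): size=6
9. enqueue(16): size=6=cap → OVERFLOW (fail)
10. enqueue(3): size=6=cap → OVERFLOW (fail)
11. dequeue(): size=5
12. enqueue(47): size=6
13. enqueue(17): size=6=cap → OVERFLOW (fail)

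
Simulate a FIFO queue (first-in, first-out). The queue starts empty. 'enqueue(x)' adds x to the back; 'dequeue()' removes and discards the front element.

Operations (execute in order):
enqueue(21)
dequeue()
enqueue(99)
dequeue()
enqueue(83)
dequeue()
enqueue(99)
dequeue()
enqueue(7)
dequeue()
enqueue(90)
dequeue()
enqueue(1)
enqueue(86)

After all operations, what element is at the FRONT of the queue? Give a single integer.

enqueue(21): queue = [21]
dequeue(): queue = []
enqueue(99): queue = [99]
dequeue(): queue = []
enqueue(83): queue = [83]
dequeue(): queue = []
enqueue(99): queue = [99]
dequeue(): queue = []
enqueue(7): queue = [7]
dequeue(): queue = []
enqueue(90): queue = [90]
dequeue(): queue = []
enqueue(1): queue = [1]
enqueue(86): queue = [1, 86]

Answer: 1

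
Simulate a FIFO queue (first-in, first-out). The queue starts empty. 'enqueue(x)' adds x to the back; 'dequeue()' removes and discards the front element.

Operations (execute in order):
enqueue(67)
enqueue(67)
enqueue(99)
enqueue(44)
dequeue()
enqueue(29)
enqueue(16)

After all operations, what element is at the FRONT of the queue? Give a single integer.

Answer: 67

Derivation:
enqueue(67): queue = [67]
enqueue(67): queue = [67, 67]
enqueue(99): queue = [67, 67, 99]
enqueue(44): queue = [67, 67, 99, 44]
dequeue(): queue = [67, 99, 44]
enqueue(29): queue = [67, 99, 44, 29]
enqueue(16): queue = [67, 99, 44, 29, 16]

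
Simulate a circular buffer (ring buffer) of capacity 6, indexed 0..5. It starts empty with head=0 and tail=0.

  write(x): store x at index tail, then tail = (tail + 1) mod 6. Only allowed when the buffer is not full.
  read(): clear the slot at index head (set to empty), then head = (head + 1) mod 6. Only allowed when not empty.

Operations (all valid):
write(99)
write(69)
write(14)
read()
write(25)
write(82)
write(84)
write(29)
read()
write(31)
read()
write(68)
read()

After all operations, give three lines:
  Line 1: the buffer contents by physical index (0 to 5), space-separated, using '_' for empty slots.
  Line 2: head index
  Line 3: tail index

Answer: 29 31 68 _ 82 84
4
3

Derivation:
write(99): buf=[99 _ _ _ _ _], head=0, tail=1, size=1
write(69): buf=[99 69 _ _ _ _], head=0, tail=2, size=2
write(14): buf=[99 69 14 _ _ _], head=0, tail=3, size=3
read(): buf=[_ 69 14 _ _ _], head=1, tail=3, size=2
write(25): buf=[_ 69 14 25 _ _], head=1, tail=4, size=3
write(82): buf=[_ 69 14 25 82 _], head=1, tail=5, size=4
write(84): buf=[_ 69 14 25 82 84], head=1, tail=0, size=5
write(29): buf=[29 69 14 25 82 84], head=1, tail=1, size=6
read(): buf=[29 _ 14 25 82 84], head=2, tail=1, size=5
write(31): buf=[29 31 14 25 82 84], head=2, tail=2, size=6
read(): buf=[29 31 _ 25 82 84], head=3, tail=2, size=5
write(68): buf=[29 31 68 25 82 84], head=3, tail=3, size=6
read(): buf=[29 31 68 _ 82 84], head=4, tail=3, size=5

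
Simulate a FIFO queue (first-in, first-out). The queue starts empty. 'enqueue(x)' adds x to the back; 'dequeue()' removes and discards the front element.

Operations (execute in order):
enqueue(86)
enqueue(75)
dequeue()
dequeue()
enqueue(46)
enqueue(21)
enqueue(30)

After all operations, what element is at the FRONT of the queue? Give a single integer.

enqueue(86): queue = [86]
enqueue(75): queue = [86, 75]
dequeue(): queue = [75]
dequeue(): queue = []
enqueue(46): queue = [46]
enqueue(21): queue = [46, 21]
enqueue(30): queue = [46, 21, 30]

Answer: 46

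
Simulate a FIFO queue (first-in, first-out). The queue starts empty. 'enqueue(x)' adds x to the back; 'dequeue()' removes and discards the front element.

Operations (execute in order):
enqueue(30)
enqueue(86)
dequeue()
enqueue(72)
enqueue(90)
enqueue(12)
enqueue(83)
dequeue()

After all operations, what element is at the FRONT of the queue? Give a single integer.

Answer: 72

Derivation:
enqueue(30): queue = [30]
enqueue(86): queue = [30, 86]
dequeue(): queue = [86]
enqueue(72): queue = [86, 72]
enqueue(90): queue = [86, 72, 90]
enqueue(12): queue = [86, 72, 90, 12]
enqueue(83): queue = [86, 72, 90, 12, 83]
dequeue(): queue = [72, 90, 12, 83]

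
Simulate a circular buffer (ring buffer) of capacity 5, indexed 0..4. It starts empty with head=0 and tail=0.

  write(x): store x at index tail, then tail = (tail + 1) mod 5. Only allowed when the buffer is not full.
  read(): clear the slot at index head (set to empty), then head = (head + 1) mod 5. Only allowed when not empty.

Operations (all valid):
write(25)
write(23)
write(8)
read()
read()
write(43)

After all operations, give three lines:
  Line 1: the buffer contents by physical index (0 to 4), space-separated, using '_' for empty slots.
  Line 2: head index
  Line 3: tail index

write(25): buf=[25 _ _ _ _], head=0, tail=1, size=1
write(23): buf=[25 23 _ _ _], head=0, tail=2, size=2
write(8): buf=[25 23 8 _ _], head=0, tail=3, size=3
read(): buf=[_ 23 8 _ _], head=1, tail=3, size=2
read(): buf=[_ _ 8 _ _], head=2, tail=3, size=1
write(43): buf=[_ _ 8 43 _], head=2, tail=4, size=2

Answer: _ _ 8 43 _
2
4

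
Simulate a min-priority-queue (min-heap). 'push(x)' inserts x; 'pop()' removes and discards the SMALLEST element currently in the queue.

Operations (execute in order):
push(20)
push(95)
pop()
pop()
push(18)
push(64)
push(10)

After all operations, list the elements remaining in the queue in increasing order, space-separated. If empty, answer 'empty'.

Answer: 10 18 64

Derivation:
push(20): heap contents = [20]
push(95): heap contents = [20, 95]
pop() → 20: heap contents = [95]
pop() → 95: heap contents = []
push(18): heap contents = [18]
push(64): heap contents = [18, 64]
push(10): heap contents = [10, 18, 64]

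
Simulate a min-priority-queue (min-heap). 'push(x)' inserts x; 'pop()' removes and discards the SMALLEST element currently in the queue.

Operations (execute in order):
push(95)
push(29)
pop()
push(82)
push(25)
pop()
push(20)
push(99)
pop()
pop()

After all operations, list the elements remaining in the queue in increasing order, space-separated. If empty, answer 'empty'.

push(95): heap contents = [95]
push(29): heap contents = [29, 95]
pop() → 29: heap contents = [95]
push(82): heap contents = [82, 95]
push(25): heap contents = [25, 82, 95]
pop() → 25: heap contents = [82, 95]
push(20): heap contents = [20, 82, 95]
push(99): heap contents = [20, 82, 95, 99]
pop() → 20: heap contents = [82, 95, 99]
pop() → 82: heap contents = [95, 99]

Answer: 95 99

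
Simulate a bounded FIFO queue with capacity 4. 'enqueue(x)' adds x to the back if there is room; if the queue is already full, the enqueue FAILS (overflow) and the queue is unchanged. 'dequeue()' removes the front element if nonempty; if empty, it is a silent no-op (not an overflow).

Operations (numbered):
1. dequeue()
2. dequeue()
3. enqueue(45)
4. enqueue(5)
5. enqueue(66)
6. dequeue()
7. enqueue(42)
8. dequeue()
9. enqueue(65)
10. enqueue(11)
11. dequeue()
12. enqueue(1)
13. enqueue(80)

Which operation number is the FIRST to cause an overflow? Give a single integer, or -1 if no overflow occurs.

Answer: 13

Derivation:
1. dequeue(): empty, no-op, size=0
2. dequeue(): empty, no-op, size=0
3. enqueue(45): size=1
4. enqueue(5): size=2
5. enqueue(66): size=3
6. dequeue(): size=2
7. enqueue(42): size=3
8. dequeue(): size=2
9. enqueue(65): size=3
10. enqueue(11): size=4
11. dequeue(): size=3
12. enqueue(1): size=4
13. enqueue(80): size=4=cap → OVERFLOW (fail)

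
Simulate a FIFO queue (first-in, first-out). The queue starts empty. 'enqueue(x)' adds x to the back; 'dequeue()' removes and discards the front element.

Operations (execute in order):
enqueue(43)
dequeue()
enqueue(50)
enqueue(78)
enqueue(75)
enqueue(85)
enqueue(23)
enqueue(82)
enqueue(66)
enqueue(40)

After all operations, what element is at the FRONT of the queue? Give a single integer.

enqueue(43): queue = [43]
dequeue(): queue = []
enqueue(50): queue = [50]
enqueue(78): queue = [50, 78]
enqueue(75): queue = [50, 78, 75]
enqueue(85): queue = [50, 78, 75, 85]
enqueue(23): queue = [50, 78, 75, 85, 23]
enqueue(82): queue = [50, 78, 75, 85, 23, 82]
enqueue(66): queue = [50, 78, 75, 85, 23, 82, 66]
enqueue(40): queue = [50, 78, 75, 85, 23, 82, 66, 40]

Answer: 50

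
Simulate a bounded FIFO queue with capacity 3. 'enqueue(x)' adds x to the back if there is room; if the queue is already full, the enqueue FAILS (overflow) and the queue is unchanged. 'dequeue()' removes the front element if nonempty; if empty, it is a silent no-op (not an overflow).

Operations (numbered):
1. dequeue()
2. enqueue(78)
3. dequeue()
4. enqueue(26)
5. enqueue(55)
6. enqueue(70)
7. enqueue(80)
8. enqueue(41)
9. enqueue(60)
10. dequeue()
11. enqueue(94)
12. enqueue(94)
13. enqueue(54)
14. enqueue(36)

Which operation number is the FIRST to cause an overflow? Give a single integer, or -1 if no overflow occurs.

Answer: 7

Derivation:
1. dequeue(): empty, no-op, size=0
2. enqueue(78): size=1
3. dequeue(): size=0
4. enqueue(26): size=1
5. enqueue(55): size=2
6. enqueue(70): size=3
7. enqueue(80): size=3=cap → OVERFLOW (fail)
8. enqueue(41): size=3=cap → OVERFLOW (fail)
9. enqueue(60): size=3=cap → OVERFLOW (fail)
10. dequeue(): size=2
11. enqueue(94): size=3
12. enqueue(94): size=3=cap → OVERFLOW (fail)
13. enqueue(54): size=3=cap → OVERFLOW (fail)
14. enqueue(36): size=3=cap → OVERFLOW (fail)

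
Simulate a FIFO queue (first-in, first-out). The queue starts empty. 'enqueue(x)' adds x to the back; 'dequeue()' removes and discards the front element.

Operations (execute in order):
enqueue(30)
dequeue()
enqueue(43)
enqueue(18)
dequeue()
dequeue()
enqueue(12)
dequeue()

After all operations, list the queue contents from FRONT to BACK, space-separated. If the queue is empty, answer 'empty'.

enqueue(30): [30]
dequeue(): []
enqueue(43): [43]
enqueue(18): [43, 18]
dequeue(): [18]
dequeue(): []
enqueue(12): [12]
dequeue(): []

Answer: empty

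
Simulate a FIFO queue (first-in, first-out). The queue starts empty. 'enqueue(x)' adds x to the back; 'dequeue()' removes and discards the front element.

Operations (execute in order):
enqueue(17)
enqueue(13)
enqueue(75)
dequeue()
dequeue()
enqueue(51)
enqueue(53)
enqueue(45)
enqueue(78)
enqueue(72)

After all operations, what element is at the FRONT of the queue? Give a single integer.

enqueue(17): queue = [17]
enqueue(13): queue = [17, 13]
enqueue(75): queue = [17, 13, 75]
dequeue(): queue = [13, 75]
dequeue(): queue = [75]
enqueue(51): queue = [75, 51]
enqueue(53): queue = [75, 51, 53]
enqueue(45): queue = [75, 51, 53, 45]
enqueue(78): queue = [75, 51, 53, 45, 78]
enqueue(72): queue = [75, 51, 53, 45, 78, 72]

Answer: 75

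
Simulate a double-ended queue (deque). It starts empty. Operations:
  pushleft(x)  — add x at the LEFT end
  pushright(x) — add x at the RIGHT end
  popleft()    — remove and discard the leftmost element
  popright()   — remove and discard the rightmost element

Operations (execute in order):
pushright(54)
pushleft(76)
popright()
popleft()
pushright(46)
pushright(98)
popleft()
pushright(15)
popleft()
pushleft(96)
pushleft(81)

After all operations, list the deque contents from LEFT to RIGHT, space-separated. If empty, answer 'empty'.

Answer: 81 96 15

Derivation:
pushright(54): [54]
pushleft(76): [76, 54]
popright(): [76]
popleft(): []
pushright(46): [46]
pushright(98): [46, 98]
popleft(): [98]
pushright(15): [98, 15]
popleft(): [15]
pushleft(96): [96, 15]
pushleft(81): [81, 96, 15]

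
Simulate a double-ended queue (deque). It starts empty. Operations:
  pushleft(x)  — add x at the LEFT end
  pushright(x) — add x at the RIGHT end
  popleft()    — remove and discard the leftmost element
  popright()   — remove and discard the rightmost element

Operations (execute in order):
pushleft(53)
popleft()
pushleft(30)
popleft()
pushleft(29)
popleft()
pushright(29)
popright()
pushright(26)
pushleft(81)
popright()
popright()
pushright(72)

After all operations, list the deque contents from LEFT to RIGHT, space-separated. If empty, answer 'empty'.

pushleft(53): [53]
popleft(): []
pushleft(30): [30]
popleft(): []
pushleft(29): [29]
popleft(): []
pushright(29): [29]
popright(): []
pushright(26): [26]
pushleft(81): [81, 26]
popright(): [81]
popright(): []
pushright(72): [72]

Answer: 72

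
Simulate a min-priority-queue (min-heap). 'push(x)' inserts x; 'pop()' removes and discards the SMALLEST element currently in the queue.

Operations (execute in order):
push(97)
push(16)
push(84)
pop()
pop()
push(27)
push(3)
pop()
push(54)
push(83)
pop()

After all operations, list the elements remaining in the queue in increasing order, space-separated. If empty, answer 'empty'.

Answer: 54 83 97

Derivation:
push(97): heap contents = [97]
push(16): heap contents = [16, 97]
push(84): heap contents = [16, 84, 97]
pop() → 16: heap contents = [84, 97]
pop() → 84: heap contents = [97]
push(27): heap contents = [27, 97]
push(3): heap contents = [3, 27, 97]
pop() → 3: heap contents = [27, 97]
push(54): heap contents = [27, 54, 97]
push(83): heap contents = [27, 54, 83, 97]
pop() → 27: heap contents = [54, 83, 97]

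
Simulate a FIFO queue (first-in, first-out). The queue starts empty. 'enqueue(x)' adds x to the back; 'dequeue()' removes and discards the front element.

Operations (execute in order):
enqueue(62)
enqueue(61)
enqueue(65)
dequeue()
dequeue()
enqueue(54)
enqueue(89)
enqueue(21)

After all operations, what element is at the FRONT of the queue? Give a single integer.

Answer: 65

Derivation:
enqueue(62): queue = [62]
enqueue(61): queue = [62, 61]
enqueue(65): queue = [62, 61, 65]
dequeue(): queue = [61, 65]
dequeue(): queue = [65]
enqueue(54): queue = [65, 54]
enqueue(89): queue = [65, 54, 89]
enqueue(21): queue = [65, 54, 89, 21]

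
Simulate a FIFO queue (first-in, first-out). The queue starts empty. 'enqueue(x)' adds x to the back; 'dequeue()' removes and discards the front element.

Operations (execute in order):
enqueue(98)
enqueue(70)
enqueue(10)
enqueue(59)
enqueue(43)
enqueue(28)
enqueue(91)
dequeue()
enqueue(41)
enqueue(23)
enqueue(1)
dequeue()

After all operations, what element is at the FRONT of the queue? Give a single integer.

enqueue(98): queue = [98]
enqueue(70): queue = [98, 70]
enqueue(10): queue = [98, 70, 10]
enqueue(59): queue = [98, 70, 10, 59]
enqueue(43): queue = [98, 70, 10, 59, 43]
enqueue(28): queue = [98, 70, 10, 59, 43, 28]
enqueue(91): queue = [98, 70, 10, 59, 43, 28, 91]
dequeue(): queue = [70, 10, 59, 43, 28, 91]
enqueue(41): queue = [70, 10, 59, 43, 28, 91, 41]
enqueue(23): queue = [70, 10, 59, 43, 28, 91, 41, 23]
enqueue(1): queue = [70, 10, 59, 43, 28, 91, 41, 23, 1]
dequeue(): queue = [10, 59, 43, 28, 91, 41, 23, 1]

Answer: 10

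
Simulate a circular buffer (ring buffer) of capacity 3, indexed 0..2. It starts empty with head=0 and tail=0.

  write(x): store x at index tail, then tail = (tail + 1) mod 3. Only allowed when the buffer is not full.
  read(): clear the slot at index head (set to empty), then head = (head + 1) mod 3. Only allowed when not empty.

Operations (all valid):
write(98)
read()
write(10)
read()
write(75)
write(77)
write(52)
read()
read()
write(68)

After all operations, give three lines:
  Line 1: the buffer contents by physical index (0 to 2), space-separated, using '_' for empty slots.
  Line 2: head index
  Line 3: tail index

write(98): buf=[98 _ _], head=0, tail=1, size=1
read(): buf=[_ _ _], head=1, tail=1, size=0
write(10): buf=[_ 10 _], head=1, tail=2, size=1
read(): buf=[_ _ _], head=2, tail=2, size=0
write(75): buf=[_ _ 75], head=2, tail=0, size=1
write(77): buf=[77 _ 75], head=2, tail=1, size=2
write(52): buf=[77 52 75], head=2, tail=2, size=3
read(): buf=[77 52 _], head=0, tail=2, size=2
read(): buf=[_ 52 _], head=1, tail=2, size=1
write(68): buf=[_ 52 68], head=1, tail=0, size=2

Answer: _ 52 68
1
0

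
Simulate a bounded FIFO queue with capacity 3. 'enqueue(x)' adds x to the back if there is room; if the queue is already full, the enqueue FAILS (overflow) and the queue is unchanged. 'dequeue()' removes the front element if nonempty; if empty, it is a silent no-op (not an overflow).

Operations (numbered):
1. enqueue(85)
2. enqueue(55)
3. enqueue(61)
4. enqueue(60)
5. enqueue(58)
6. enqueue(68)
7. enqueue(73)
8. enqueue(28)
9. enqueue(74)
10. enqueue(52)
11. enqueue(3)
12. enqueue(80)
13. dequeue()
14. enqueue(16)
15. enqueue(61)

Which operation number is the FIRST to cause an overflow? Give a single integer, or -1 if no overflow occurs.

Answer: 4

Derivation:
1. enqueue(85): size=1
2. enqueue(55): size=2
3. enqueue(61): size=3
4. enqueue(60): size=3=cap → OVERFLOW (fail)
5. enqueue(58): size=3=cap → OVERFLOW (fail)
6. enqueue(68): size=3=cap → OVERFLOW (fail)
7. enqueue(73): size=3=cap → OVERFLOW (fail)
8. enqueue(28): size=3=cap → OVERFLOW (fail)
9. enqueue(74): size=3=cap → OVERFLOW (fail)
10. enqueue(52): size=3=cap → OVERFLOW (fail)
11. enqueue(3): size=3=cap → OVERFLOW (fail)
12. enqueue(80): size=3=cap → OVERFLOW (fail)
13. dequeue(): size=2
14. enqueue(16): size=3
15. enqueue(61): size=3=cap → OVERFLOW (fail)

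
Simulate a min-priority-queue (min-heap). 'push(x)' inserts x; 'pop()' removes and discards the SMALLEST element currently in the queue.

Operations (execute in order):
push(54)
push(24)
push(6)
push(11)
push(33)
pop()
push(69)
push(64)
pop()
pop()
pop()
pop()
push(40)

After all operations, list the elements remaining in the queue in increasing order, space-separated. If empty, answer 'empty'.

Answer: 40 64 69

Derivation:
push(54): heap contents = [54]
push(24): heap contents = [24, 54]
push(6): heap contents = [6, 24, 54]
push(11): heap contents = [6, 11, 24, 54]
push(33): heap contents = [6, 11, 24, 33, 54]
pop() → 6: heap contents = [11, 24, 33, 54]
push(69): heap contents = [11, 24, 33, 54, 69]
push(64): heap contents = [11, 24, 33, 54, 64, 69]
pop() → 11: heap contents = [24, 33, 54, 64, 69]
pop() → 24: heap contents = [33, 54, 64, 69]
pop() → 33: heap contents = [54, 64, 69]
pop() → 54: heap contents = [64, 69]
push(40): heap contents = [40, 64, 69]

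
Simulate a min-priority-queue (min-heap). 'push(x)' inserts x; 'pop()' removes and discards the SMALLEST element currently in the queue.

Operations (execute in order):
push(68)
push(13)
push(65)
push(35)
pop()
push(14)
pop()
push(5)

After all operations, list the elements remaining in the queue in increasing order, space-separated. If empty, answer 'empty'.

Answer: 5 35 65 68

Derivation:
push(68): heap contents = [68]
push(13): heap contents = [13, 68]
push(65): heap contents = [13, 65, 68]
push(35): heap contents = [13, 35, 65, 68]
pop() → 13: heap contents = [35, 65, 68]
push(14): heap contents = [14, 35, 65, 68]
pop() → 14: heap contents = [35, 65, 68]
push(5): heap contents = [5, 35, 65, 68]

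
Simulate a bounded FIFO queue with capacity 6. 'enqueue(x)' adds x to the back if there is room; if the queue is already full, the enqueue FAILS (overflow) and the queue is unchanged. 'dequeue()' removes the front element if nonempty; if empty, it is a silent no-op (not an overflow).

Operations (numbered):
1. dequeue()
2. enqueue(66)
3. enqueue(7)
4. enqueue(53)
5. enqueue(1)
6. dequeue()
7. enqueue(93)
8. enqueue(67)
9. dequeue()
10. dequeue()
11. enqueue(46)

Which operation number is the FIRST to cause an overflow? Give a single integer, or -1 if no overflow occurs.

1. dequeue(): empty, no-op, size=0
2. enqueue(66): size=1
3. enqueue(7): size=2
4. enqueue(53): size=3
5. enqueue(1): size=4
6. dequeue(): size=3
7. enqueue(93): size=4
8. enqueue(67): size=5
9. dequeue(): size=4
10. dequeue(): size=3
11. enqueue(46): size=4

Answer: -1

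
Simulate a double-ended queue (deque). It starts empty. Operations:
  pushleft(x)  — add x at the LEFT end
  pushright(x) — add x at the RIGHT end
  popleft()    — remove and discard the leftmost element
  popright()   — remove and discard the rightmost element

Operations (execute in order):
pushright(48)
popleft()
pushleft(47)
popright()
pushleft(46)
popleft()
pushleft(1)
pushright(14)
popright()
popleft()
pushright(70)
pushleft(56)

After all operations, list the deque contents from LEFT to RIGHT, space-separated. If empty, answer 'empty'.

Answer: 56 70

Derivation:
pushright(48): [48]
popleft(): []
pushleft(47): [47]
popright(): []
pushleft(46): [46]
popleft(): []
pushleft(1): [1]
pushright(14): [1, 14]
popright(): [1]
popleft(): []
pushright(70): [70]
pushleft(56): [56, 70]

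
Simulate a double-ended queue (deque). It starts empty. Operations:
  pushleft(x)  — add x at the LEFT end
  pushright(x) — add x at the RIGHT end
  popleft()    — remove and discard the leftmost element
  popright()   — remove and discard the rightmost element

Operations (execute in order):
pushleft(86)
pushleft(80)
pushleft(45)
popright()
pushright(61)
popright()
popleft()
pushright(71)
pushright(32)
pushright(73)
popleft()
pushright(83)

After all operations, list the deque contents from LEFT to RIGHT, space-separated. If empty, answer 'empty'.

Answer: 71 32 73 83

Derivation:
pushleft(86): [86]
pushleft(80): [80, 86]
pushleft(45): [45, 80, 86]
popright(): [45, 80]
pushright(61): [45, 80, 61]
popright(): [45, 80]
popleft(): [80]
pushright(71): [80, 71]
pushright(32): [80, 71, 32]
pushright(73): [80, 71, 32, 73]
popleft(): [71, 32, 73]
pushright(83): [71, 32, 73, 83]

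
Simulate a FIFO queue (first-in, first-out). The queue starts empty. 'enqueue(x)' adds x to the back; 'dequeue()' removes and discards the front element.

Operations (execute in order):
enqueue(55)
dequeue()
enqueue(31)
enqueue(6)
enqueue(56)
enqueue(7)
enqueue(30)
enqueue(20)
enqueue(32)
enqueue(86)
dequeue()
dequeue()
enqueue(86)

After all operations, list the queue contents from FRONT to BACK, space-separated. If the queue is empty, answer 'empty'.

Answer: 56 7 30 20 32 86 86

Derivation:
enqueue(55): [55]
dequeue(): []
enqueue(31): [31]
enqueue(6): [31, 6]
enqueue(56): [31, 6, 56]
enqueue(7): [31, 6, 56, 7]
enqueue(30): [31, 6, 56, 7, 30]
enqueue(20): [31, 6, 56, 7, 30, 20]
enqueue(32): [31, 6, 56, 7, 30, 20, 32]
enqueue(86): [31, 6, 56, 7, 30, 20, 32, 86]
dequeue(): [6, 56, 7, 30, 20, 32, 86]
dequeue(): [56, 7, 30, 20, 32, 86]
enqueue(86): [56, 7, 30, 20, 32, 86, 86]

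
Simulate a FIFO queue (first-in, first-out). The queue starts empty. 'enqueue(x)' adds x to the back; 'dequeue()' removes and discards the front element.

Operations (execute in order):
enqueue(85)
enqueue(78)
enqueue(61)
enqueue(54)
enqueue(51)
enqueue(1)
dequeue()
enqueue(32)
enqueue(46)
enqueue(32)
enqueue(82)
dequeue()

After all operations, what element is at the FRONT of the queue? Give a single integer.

Answer: 61

Derivation:
enqueue(85): queue = [85]
enqueue(78): queue = [85, 78]
enqueue(61): queue = [85, 78, 61]
enqueue(54): queue = [85, 78, 61, 54]
enqueue(51): queue = [85, 78, 61, 54, 51]
enqueue(1): queue = [85, 78, 61, 54, 51, 1]
dequeue(): queue = [78, 61, 54, 51, 1]
enqueue(32): queue = [78, 61, 54, 51, 1, 32]
enqueue(46): queue = [78, 61, 54, 51, 1, 32, 46]
enqueue(32): queue = [78, 61, 54, 51, 1, 32, 46, 32]
enqueue(82): queue = [78, 61, 54, 51, 1, 32, 46, 32, 82]
dequeue(): queue = [61, 54, 51, 1, 32, 46, 32, 82]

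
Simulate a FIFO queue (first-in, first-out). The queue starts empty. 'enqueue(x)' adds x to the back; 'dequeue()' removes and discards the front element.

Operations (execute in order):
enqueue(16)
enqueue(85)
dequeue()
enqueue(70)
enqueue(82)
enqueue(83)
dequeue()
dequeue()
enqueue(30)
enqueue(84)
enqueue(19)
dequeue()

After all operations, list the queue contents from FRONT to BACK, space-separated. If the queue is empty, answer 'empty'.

enqueue(16): [16]
enqueue(85): [16, 85]
dequeue(): [85]
enqueue(70): [85, 70]
enqueue(82): [85, 70, 82]
enqueue(83): [85, 70, 82, 83]
dequeue(): [70, 82, 83]
dequeue(): [82, 83]
enqueue(30): [82, 83, 30]
enqueue(84): [82, 83, 30, 84]
enqueue(19): [82, 83, 30, 84, 19]
dequeue(): [83, 30, 84, 19]

Answer: 83 30 84 19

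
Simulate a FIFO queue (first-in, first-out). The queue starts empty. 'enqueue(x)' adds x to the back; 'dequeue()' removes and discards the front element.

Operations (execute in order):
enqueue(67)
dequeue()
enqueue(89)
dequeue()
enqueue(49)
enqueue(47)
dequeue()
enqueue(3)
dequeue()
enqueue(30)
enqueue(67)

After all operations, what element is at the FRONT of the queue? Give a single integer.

enqueue(67): queue = [67]
dequeue(): queue = []
enqueue(89): queue = [89]
dequeue(): queue = []
enqueue(49): queue = [49]
enqueue(47): queue = [49, 47]
dequeue(): queue = [47]
enqueue(3): queue = [47, 3]
dequeue(): queue = [3]
enqueue(30): queue = [3, 30]
enqueue(67): queue = [3, 30, 67]

Answer: 3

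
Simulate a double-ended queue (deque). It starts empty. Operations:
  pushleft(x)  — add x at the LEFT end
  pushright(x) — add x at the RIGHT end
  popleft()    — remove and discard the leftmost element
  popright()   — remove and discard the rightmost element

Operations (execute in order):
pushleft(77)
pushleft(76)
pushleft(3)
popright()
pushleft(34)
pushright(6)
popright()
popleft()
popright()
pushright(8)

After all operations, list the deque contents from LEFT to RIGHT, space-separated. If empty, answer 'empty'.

pushleft(77): [77]
pushleft(76): [76, 77]
pushleft(3): [3, 76, 77]
popright(): [3, 76]
pushleft(34): [34, 3, 76]
pushright(6): [34, 3, 76, 6]
popright(): [34, 3, 76]
popleft(): [3, 76]
popright(): [3]
pushright(8): [3, 8]

Answer: 3 8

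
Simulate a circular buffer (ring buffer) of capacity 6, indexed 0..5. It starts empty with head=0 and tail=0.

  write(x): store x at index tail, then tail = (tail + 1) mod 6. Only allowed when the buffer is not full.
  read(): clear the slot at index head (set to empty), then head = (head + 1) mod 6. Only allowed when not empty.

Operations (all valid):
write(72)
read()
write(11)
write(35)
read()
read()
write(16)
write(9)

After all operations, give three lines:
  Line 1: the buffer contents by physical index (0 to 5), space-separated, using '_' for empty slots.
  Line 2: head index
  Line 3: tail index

write(72): buf=[72 _ _ _ _ _], head=0, tail=1, size=1
read(): buf=[_ _ _ _ _ _], head=1, tail=1, size=0
write(11): buf=[_ 11 _ _ _ _], head=1, tail=2, size=1
write(35): buf=[_ 11 35 _ _ _], head=1, tail=3, size=2
read(): buf=[_ _ 35 _ _ _], head=2, tail=3, size=1
read(): buf=[_ _ _ _ _ _], head=3, tail=3, size=0
write(16): buf=[_ _ _ 16 _ _], head=3, tail=4, size=1
write(9): buf=[_ _ _ 16 9 _], head=3, tail=5, size=2

Answer: _ _ _ 16 9 _
3
5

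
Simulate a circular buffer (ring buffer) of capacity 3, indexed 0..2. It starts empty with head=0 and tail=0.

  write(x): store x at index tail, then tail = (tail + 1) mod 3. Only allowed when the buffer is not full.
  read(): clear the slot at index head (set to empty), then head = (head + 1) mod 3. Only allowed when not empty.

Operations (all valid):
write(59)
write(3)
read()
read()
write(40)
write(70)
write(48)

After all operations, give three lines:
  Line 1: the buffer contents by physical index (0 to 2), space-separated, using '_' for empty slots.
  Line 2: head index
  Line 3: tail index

Answer: 70 48 40
2
2

Derivation:
write(59): buf=[59 _ _], head=0, tail=1, size=1
write(3): buf=[59 3 _], head=0, tail=2, size=2
read(): buf=[_ 3 _], head=1, tail=2, size=1
read(): buf=[_ _ _], head=2, tail=2, size=0
write(40): buf=[_ _ 40], head=2, tail=0, size=1
write(70): buf=[70 _ 40], head=2, tail=1, size=2
write(48): buf=[70 48 40], head=2, tail=2, size=3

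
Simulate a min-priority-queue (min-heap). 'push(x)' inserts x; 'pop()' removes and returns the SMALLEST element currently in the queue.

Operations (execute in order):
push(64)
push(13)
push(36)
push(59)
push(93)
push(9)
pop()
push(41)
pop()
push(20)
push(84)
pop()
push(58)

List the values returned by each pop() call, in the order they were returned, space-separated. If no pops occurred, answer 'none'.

Answer: 9 13 20

Derivation:
push(64): heap contents = [64]
push(13): heap contents = [13, 64]
push(36): heap contents = [13, 36, 64]
push(59): heap contents = [13, 36, 59, 64]
push(93): heap contents = [13, 36, 59, 64, 93]
push(9): heap contents = [9, 13, 36, 59, 64, 93]
pop() → 9: heap contents = [13, 36, 59, 64, 93]
push(41): heap contents = [13, 36, 41, 59, 64, 93]
pop() → 13: heap contents = [36, 41, 59, 64, 93]
push(20): heap contents = [20, 36, 41, 59, 64, 93]
push(84): heap contents = [20, 36, 41, 59, 64, 84, 93]
pop() → 20: heap contents = [36, 41, 59, 64, 84, 93]
push(58): heap contents = [36, 41, 58, 59, 64, 84, 93]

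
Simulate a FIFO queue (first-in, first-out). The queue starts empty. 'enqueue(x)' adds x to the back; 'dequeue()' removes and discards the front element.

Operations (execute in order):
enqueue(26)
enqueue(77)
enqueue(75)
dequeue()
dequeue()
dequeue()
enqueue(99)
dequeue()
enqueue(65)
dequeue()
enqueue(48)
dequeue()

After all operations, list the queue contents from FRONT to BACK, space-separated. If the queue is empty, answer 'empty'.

enqueue(26): [26]
enqueue(77): [26, 77]
enqueue(75): [26, 77, 75]
dequeue(): [77, 75]
dequeue(): [75]
dequeue(): []
enqueue(99): [99]
dequeue(): []
enqueue(65): [65]
dequeue(): []
enqueue(48): [48]
dequeue(): []

Answer: empty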